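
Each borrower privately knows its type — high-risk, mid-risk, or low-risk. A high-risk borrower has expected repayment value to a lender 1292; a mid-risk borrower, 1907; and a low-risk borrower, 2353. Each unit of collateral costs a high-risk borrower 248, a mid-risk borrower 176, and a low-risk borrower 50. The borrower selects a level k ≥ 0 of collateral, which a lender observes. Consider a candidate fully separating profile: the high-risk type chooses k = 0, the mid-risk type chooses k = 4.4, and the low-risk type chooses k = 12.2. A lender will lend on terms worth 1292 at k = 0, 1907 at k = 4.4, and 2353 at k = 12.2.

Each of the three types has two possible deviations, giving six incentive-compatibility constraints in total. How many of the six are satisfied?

5

High-risk (own payoff 1292): to k=4.4 gives 1907 − 248×4.4 = 815.8 → no gain ✓; to k=12.2 gives 2353 − 248×12.2 = -672.6 → no gain ✓.
Mid-risk (own payoff 1907 − 176×4.4 = 1132.6): to k=0 gives 1292 → profitable ✗; to k=12.2 gives 2353 − 176×12.2 = 205.8 → no gain ✓.
Low-risk (own payoff 2353 − 50×12.2 = 1743): to k=0 gives 1292 → no gain ✓; to k=4.4 gives 1907 − 50×4.4 = 1687 → no gain ✓.
5 of the 6 constraints hold; not an equilibrium.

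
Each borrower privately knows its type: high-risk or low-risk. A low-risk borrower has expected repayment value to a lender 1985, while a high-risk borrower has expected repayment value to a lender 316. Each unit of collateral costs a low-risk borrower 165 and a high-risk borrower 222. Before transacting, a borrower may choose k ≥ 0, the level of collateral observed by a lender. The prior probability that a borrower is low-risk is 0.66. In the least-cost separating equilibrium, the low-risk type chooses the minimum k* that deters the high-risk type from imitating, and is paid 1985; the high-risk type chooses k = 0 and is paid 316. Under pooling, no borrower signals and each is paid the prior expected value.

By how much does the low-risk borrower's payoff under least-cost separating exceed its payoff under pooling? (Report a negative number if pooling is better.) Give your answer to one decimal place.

Least-cost separating signal: k* solves 316 = 1985 − 222·k*, so k* = (1985 − 316)/222 ≈ 7.5180.
Low-risk type's separating payoff: 1985 − 165 × k* = 1985 − 165 × (1985 − 316)/222 = 1985 − 275385/222 ≈ 744.527.
Pooling payoff: 0.66 × 1985 + 0.34 × 316 = 1417.54.
Difference: 744.527 − 1417.54 = -673.013, i.e. -673.0 to one decimal place.
The low-risk type would prefer the pooling outcome.

-673.0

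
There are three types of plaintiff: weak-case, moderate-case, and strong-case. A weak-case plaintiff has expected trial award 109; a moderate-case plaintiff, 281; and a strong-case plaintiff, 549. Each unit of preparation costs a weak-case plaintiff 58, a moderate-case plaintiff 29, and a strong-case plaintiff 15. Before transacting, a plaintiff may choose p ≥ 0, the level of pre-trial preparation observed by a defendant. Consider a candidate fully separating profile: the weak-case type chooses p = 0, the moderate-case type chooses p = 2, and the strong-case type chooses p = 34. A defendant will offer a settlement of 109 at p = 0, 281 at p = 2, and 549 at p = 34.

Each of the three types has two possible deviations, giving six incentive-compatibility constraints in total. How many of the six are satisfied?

Moderate-case (own payoff 281 − 29×2 = 223): to p=0 gives 109 → no gain ✓; to p=34 gives 549 − 29×34 = -437 → no gain ✓.
Strong-case (own payoff 549 − 15×34 = 39): to p=0 gives 109 → profitable ✗; to p=2 gives 281 − 15×2 = 251 → profitable ✗.
Weak-case (own payoff 109): to p=2 gives 281 − 58×2 = 165 → profitable ✗; to p=34 gives 549 − 58×34 = -1423 → no gain ✓.
3 of the 6 constraints hold; not an equilibrium.

3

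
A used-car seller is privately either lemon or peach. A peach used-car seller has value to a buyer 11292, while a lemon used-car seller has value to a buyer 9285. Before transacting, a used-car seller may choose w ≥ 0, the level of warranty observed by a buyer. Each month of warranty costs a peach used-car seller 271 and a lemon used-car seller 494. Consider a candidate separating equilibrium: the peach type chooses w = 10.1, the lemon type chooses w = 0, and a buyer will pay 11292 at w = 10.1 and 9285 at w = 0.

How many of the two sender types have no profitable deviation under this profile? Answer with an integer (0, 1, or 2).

Lemon type: stay at 0 → 9285; mimic → 11292 − 494 × 10.1 = 6302.6. IC holds (9285 ≥ 6302.6).
Peach type: signal → 11292 − 271 × 10.1 = 8554.9; deviate to 0 → 9285. IC fails (8554.9 < 9285).
1 of 2 constraints hold, so this profile is not an equilibrium.

1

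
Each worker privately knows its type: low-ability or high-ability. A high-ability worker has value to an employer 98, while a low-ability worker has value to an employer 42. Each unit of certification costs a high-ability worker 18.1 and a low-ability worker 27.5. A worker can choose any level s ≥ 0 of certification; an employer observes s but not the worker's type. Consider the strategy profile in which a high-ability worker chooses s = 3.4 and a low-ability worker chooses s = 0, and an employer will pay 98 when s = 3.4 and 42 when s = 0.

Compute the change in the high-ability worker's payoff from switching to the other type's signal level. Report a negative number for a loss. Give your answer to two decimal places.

5.54

Playing s = 3.4 the high-ability worker receives 98 − 18.1 × 3.4 = 36.46.
Deviating to s = 0 yields 42 instead.
Gain from deviating: 42 − 36.46 = 5.54.
The gain is positive, so the high-ability type's incentive-compatibility constraint is violated — this profile is not a separating equilibrium.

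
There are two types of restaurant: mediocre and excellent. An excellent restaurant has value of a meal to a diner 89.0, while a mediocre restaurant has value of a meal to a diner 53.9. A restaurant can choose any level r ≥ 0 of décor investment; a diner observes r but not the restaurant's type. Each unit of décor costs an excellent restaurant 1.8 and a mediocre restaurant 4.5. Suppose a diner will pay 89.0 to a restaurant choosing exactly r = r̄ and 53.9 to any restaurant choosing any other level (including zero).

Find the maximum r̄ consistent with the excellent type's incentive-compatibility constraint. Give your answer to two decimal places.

19.50

Choosing r̄ yields the excellent type 89.0 − 1.8·r̄; choosing zero yields 53.9.
The excellent type is indifferent at 89.0 − 1.8·r̄ = 53.9, i.e. r̄ = (89.0 − 53.9) / 1.8 = 19.50.
For any r̄ above 19.50 the excellent type would rather pool at zero, so separation collapses.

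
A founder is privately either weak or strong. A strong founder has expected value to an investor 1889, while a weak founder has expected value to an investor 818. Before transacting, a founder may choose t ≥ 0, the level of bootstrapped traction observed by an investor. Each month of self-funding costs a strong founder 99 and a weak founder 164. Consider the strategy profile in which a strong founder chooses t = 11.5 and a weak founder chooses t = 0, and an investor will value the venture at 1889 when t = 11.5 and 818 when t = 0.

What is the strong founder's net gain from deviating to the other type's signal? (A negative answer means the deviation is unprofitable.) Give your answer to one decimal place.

Playing t = 11.5 the strong founder receives 1889 − 99 × 11.5 = 750.5.
Deviating to t = 0 yields 818 instead.
Gain from deviating: 818 − 750.5 = 67.5.
The gain is positive, so the strong type's incentive-compatibility constraint is violated — this profile is not a separating equilibrium.

67.5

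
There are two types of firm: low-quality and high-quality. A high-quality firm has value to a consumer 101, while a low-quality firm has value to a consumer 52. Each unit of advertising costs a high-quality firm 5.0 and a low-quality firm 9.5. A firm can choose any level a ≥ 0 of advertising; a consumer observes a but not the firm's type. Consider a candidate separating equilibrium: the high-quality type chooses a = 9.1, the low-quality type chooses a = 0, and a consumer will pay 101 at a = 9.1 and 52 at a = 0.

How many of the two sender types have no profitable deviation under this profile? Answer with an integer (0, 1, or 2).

Low-quality type: stay at 0 → 52; mimic → 101 − 9.5 × 9.1 = 14.55. IC holds (52 ≥ 14.55).
High-quality type: signal → 101 − 5.0 × 9.1 = 55.5; deviate to 0 → 52. IC holds (55.5 ≥ 52).
2 of 2 constraints hold, so this is a separating equilibrium.

2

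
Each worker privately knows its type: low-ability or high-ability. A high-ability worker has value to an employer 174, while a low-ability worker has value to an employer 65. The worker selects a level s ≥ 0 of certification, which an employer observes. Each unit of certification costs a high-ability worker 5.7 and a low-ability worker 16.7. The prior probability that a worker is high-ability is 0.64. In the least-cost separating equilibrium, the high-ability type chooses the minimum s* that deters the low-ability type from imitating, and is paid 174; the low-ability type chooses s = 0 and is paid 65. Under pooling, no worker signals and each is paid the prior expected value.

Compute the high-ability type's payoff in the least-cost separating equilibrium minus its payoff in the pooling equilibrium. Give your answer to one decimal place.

2.0

Least-cost separating signal: s* solves 65 = 174 − 16.7·s*, so s* = (174 − 65)/16.7 ≈ 6.5269.
High-ability type's separating payoff: 174 − 5.7 × s* = 174 − 5.7 × (174 − 65)/16.7 = 174 − 621.3/16.7 ≈ 136.796.
Pooling payoff: 0.64 × 174 + 0.36 × 65 = 134.76.
Difference: 136.796 − 134.76 = 2.036, i.e. 2.0 to one decimal place.
The high-ability type prefers to separate.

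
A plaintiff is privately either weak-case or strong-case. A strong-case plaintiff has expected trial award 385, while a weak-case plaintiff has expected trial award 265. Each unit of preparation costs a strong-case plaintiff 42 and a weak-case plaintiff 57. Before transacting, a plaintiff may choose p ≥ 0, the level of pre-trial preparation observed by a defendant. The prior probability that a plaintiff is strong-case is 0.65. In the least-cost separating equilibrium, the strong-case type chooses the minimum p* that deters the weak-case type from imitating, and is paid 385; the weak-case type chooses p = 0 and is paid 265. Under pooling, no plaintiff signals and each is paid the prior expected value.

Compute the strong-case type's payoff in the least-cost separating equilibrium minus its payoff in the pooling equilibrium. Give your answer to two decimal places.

Least-cost separating signal: p* solves 265 = 385 − 57·p*, so p* = (385 − 265)/57 ≈ 2.1053.
Strong-case type's separating payoff: 385 − 42 × p* = 385 − 42 × (385 − 265)/57 = 385 − 5040/57 ≈ 296.5789.
Pooling payoff: 0.65 × 385 + 0.35 × 265 = 343.
Difference: 296.5789 − 343 = -46.4211, i.e. -46.42 to two decimal places.
The strong-case type would prefer the pooling outcome.

-46.42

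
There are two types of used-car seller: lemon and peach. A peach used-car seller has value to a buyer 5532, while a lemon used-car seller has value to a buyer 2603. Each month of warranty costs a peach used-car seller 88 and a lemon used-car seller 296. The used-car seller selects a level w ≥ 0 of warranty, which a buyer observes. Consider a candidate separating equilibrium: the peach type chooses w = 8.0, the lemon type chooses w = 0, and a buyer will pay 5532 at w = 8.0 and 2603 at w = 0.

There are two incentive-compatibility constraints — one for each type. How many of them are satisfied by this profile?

1

Peach type: signal → 5532 − 88 × 8.0 = 4828; deviate to 0 → 2603. IC holds (4828 ≥ 2603).
Lemon type: stay at 0 → 2603; mimic → 5532 − 296 × 8.0 = 3164. IC fails (2603 < 3164).
1 of 2 constraints hold, so this profile is not an equilibrium.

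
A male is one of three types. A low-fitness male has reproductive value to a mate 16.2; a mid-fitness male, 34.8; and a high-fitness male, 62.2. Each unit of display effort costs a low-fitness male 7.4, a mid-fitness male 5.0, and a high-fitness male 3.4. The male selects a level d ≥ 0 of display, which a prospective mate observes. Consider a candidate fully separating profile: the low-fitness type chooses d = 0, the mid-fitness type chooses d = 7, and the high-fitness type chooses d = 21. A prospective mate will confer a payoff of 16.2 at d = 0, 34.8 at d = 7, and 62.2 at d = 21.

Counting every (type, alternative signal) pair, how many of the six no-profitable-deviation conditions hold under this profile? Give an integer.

3

Mid-fitness (own payoff 34.8 − 5.0×7 = -0.2): to d=0 gives 16.2 → profitable ✗; to d=21 gives 62.2 − 5.0×21 = -42.8 → no gain ✓.
Low-fitness (own payoff 16.2): to d=7 gives 34.8 − 7.4×7 = -17 → no gain ✓; to d=21 gives 62.2 − 7.4×21 = -93.2 → no gain ✓.
High-fitness (own payoff 62.2 − 3.4×21 = -9.2): to d=0 gives 16.2 → profitable ✗; to d=7 gives 34.8 − 3.4×7 = 11 → profitable ✗.
3 of the 6 constraints hold; not an equilibrium.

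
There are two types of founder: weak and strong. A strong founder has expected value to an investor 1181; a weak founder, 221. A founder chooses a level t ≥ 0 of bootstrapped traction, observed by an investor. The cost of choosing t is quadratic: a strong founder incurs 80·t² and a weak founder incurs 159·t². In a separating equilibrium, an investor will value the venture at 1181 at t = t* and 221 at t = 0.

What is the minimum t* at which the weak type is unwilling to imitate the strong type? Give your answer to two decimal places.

2.46

The weak type at t = 0 receives 221; imitating at t* yields 1181 − 159·t*².
Indifference: 221 = 1181 − 159·t*², so t*² = (1181 − 221) / 159 ≈ 6.0377.
t* = √6.0377 ≈ 2.46.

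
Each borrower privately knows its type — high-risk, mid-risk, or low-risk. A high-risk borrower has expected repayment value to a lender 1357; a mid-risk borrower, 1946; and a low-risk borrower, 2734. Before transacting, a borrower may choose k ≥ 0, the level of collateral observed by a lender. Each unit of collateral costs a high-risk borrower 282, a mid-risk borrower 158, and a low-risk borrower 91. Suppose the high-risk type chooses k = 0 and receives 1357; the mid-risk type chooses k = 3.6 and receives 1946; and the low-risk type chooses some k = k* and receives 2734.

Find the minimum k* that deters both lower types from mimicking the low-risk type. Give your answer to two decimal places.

High-risk type (on-path payoff 1357) won't mimic when 1357 ≥ 2734 − 282·k*, i.e. k* ≥ 4.88.
Mid-risk type (on-path payoff 1946 − 158×3.6 = 1377.2) won't mimic when 1377.2 ≥ 2734 − 158·k*, i.e. k* ≥ 8.59.
Both must hold, so k* = max(4.88, 8.59) = 8.59. The mid-risk type's constraint binds.

8.59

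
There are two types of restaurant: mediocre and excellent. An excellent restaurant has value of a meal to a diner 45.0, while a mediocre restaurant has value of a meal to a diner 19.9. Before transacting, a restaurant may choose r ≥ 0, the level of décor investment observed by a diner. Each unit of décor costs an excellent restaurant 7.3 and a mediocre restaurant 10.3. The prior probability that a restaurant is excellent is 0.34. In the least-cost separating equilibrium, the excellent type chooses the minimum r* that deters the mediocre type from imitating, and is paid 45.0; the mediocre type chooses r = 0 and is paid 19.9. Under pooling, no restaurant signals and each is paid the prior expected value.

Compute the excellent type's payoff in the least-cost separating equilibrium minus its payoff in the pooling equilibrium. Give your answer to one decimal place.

Least-cost separating signal: r* solves 19.9 = 45.0 − 10.3·r*, so r* = (45.0 − 19.9)/10.3 ≈ 2.4369.
Excellent type's separating payoff: 45.0 − 7.3 × r* = 45.0 − 7.3 × (45.0 − 19.9)/10.3 = 45.0 − 183.23/10.3 ≈ 27.211.
Pooling payoff: 0.34 × 45.0 + 0.66 × 19.9 = 28.434.
Difference: 27.211 − 28.434 = -1.223, i.e. -1.2 to one decimal place.
The excellent type would prefer the pooling outcome.

-1.2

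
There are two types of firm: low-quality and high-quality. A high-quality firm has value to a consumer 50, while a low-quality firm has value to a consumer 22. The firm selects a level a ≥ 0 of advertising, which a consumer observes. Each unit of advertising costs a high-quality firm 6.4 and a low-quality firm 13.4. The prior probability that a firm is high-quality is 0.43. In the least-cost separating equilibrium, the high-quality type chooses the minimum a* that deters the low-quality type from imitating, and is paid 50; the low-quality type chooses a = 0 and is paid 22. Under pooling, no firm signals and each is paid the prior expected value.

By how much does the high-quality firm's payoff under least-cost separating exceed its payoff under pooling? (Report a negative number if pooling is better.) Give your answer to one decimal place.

Least-cost separating signal: a* solves 22 = 50 − 13.4·a*, so a* = (50 − 22)/13.4 ≈ 2.0896.
High-quality type's separating payoff: 50 − 6.4 × a* = 50 − 6.4 × (50 − 22)/13.4 = 50 − 179.2/13.4 ≈ 36.627.
Pooling payoff: 0.43 × 50 + 0.57 × 22 = 34.04.
Difference: 36.627 − 34.04 = 2.587, i.e. 2.6 to one decimal place.
The high-quality type prefers to separate.

2.6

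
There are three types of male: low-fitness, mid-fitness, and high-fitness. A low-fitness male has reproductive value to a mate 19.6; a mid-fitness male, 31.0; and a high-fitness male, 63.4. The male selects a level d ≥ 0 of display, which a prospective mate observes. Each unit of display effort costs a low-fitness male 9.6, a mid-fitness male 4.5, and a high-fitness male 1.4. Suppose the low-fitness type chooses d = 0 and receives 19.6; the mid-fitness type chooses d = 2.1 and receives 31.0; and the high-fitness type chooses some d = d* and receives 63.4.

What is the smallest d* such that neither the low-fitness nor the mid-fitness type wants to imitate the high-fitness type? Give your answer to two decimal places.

Low-fitness type (on-path payoff 19.6) won't mimic when 19.6 ≥ 63.4 − 9.6·d*, i.e. d* ≥ 4.56.
Mid-fitness type (on-path payoff 31.0 − 4.5×2.1 = 21.55) won't mimic when 21.55 ≥ 63.4 − 4.5·d*, i.e. d* ≥ 9.30.
Both must hold, so d* = max(4.56, 9.30) = 9.30. The mid-fitness type's constraint binds.

9.30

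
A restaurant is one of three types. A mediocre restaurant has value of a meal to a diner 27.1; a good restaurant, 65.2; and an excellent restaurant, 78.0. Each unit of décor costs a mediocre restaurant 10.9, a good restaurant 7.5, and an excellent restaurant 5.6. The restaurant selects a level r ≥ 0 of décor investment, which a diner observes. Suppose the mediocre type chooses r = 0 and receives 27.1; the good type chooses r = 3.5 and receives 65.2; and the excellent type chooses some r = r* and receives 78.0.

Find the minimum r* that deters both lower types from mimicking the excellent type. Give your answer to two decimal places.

5.21

Good type (on-path payoff 65.2 − 7.5×3.5 = 38.95) won't mimic when 38.95 ≥ 78.0 − 7.5·r*, i.e. r* ≥ 5.21.
Mediocre type (on-path payoff 27.1) won't mimic when 27.1 ≥ 78.0 − 10.9·r*, i.e. r* ≥ 4.67.
Both must hold, so r* = max(4.67, 5.21) = 5.21. The good type's constraint binds.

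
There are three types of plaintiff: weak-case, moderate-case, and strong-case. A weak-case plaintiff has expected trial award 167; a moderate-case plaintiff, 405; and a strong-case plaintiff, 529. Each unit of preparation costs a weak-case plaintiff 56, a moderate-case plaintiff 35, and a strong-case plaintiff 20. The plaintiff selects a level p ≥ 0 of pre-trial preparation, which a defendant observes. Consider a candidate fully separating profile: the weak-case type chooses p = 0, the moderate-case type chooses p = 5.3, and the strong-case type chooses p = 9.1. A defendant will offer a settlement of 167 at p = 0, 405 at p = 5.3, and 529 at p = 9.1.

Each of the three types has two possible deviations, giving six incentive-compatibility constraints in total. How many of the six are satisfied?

6

Strong-case (own payoff 529 − 20×9.1 = 347): to p=0 gives 167 → no gain ✓; to p=5.3 gives 405 − 20×5.3 = 299 → no gain ✓.
Weak-case (own payoff 167): to p=5.3 gives 405 − 56×5.3 = 108.2 → no gain ✓; to p=9.1 gives 529 − 56×9.1 = 19.4 → no gain ✓.
Moderate-case (own payoff 405 − 35×5.3 = 219.5): to p=0 gives 167 → no gain ✓; to p=9.1 gives 529 − 35×9.1 = 210.5 → no gain ✓.
6 of the 6 constraints hold; this profile is a separating equilibrium.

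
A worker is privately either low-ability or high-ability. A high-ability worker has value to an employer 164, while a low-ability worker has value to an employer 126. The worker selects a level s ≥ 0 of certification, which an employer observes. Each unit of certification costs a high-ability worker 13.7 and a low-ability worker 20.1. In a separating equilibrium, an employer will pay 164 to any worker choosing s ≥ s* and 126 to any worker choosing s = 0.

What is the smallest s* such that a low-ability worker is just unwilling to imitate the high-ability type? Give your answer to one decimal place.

1.9

A low-ability worker choosing s = 0 receives 126.
Imitating at s* instead would pay 164 at cost 20.1·s*, netting 164 − 20.1·s*.
Indifference: 126 = 164 − 20.1·s*, so s* = (164 − 126) / 20.1 ≈ 1.9.
At s* the low-ability type's incentive constraint just binds; the high-ability type strictly prefers s* since its per-unit cost is lower.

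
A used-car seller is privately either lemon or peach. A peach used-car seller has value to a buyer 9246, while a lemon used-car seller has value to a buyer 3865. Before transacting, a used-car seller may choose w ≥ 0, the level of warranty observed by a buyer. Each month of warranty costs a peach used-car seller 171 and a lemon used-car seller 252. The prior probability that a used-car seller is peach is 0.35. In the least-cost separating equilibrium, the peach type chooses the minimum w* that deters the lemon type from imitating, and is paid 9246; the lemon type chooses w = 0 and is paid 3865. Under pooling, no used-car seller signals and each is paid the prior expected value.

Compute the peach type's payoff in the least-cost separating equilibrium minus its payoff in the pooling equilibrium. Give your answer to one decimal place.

Least-cost separating signal: w* solves 3865 = 9246 − 252·w*, so w* = (9246 − 3865)/252 ≈ 21.3532.
Peach type's separating payoff: 9246 − 171 × w* = 9246 − 171 × (9246 − 3865)/252 = 9246 − 920151/252 ≈ 5594.607.
Pooling payoff: 0.35 × 9246 + 0.65 × 3865 = 5748.35.
Difference: 5594.607 − 5748.35 = -153.743, i.e. -153.7 to one decimal place.
The peach type would prefer the pooling outcome.

-153.7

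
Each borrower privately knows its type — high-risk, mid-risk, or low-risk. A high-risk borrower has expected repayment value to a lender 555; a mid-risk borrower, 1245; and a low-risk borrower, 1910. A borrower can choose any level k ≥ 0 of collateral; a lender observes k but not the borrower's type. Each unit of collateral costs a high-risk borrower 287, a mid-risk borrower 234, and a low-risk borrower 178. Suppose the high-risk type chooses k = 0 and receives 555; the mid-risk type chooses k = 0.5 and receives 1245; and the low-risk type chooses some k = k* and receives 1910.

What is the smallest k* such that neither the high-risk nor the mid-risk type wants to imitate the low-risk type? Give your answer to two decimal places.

4.72

High-risk type (on-path payoff 555) won't mimic when 555 ≥ 1910 − 287·k*, i.e. k* ≥ 4.72.
Mid-risk type (on-path payoff 1245 − 234×0.5 = 1128) won't mimic when 1128 ≥ 1910 − 234·k*, i.e. k* ≥ 3.34.
Both must hold, so k* = max(4.72, 3.34) = 4.72. The high-risk type's constraint binds.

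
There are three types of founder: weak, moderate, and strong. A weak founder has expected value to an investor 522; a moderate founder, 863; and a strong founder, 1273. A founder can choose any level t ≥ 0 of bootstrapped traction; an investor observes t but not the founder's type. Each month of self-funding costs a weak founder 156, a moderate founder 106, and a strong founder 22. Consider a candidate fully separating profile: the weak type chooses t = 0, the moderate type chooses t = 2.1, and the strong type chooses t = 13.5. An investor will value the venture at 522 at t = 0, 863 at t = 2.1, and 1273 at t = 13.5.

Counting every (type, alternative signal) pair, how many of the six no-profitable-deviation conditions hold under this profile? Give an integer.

5

Weak (own payoff 522): to t=2.1 gives 863 − 156×2.1 = 535.4 → profitable ✗; to t=13.5 gives 1273 − 156×13.5 = -833 → no gain ✓.
Strong (own payoff 1273 − 22×13.5 = 976): to t=0 gives 522 → no gain ✓; to t=2.1 gives 863 − 22×2.1 = 816.8 → no gain ✓.
Moderate (own payoff 863 − 106×2.1 = 640.4): to t=0 gives 522 → no gain ✓; to t=13.5 gives 1273 − 106×13.5 = -158 → no gain ✓.
5 of the 6 constraints hold; not an equilibrium.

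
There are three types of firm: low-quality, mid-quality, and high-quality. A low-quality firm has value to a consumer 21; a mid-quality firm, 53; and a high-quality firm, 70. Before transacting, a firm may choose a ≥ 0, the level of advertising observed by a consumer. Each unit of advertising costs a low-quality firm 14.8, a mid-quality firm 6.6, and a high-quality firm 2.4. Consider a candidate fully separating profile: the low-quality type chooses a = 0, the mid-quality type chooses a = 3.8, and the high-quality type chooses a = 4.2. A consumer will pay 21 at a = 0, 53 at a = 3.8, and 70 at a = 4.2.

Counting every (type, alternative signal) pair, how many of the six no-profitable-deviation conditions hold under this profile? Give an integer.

High-quality (own payoff 70 − 2.4×4.2 = 59.92): to a=0 gives 21 → no gain ✓; to a=3.8 gives 53 − 2.4×3.8 = 43.88 → no gain ✓.
Mid-quality (own payoff 53 − 6.6×3.8 = 27.92): to a=0 gives 21 → no gain ✓; to a=4.2 gives 70 − 6.6×4.2 = 42.28 → profitable ✗.
Low-quality (own payoff 21): to a=3.8 gives 53 − 14.8×3.8 = -3.24 → no gain ✓; to a=4.2 gives 70 − 14.8×4.2 = 7.84 → no gain ✓.
5 of the 6 constraints hold; not an equilibrium.

5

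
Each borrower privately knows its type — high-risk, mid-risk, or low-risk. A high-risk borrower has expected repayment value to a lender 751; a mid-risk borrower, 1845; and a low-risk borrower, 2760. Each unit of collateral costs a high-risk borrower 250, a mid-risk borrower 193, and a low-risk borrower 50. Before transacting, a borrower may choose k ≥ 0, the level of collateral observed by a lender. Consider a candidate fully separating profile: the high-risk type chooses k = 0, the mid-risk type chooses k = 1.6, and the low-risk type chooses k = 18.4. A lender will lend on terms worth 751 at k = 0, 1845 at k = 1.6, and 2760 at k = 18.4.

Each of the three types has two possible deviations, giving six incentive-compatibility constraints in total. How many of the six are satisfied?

5

Low-risk (own payoff 2760 − 50×18.4 = 1840): to k=0 gives 751 → no gain ✓; to k=1.6 gives 1845 − 50×1.6 = 1765 → no gain ✓.
Mid-risk (own payoff 1845 − 193×1.6 = 1536.2): to k=0 gives 751 → no gain ✓; to k=18.4 gives 2760 − 193×18.4 = -791.2 → no gain ✓.
High-risk (own payoff 751): to k=1.6 gives 1845 − 250×1.6 = 1445 → profitable ✗; to k=18.4 gives 2760 − 250×18.4 = -1840 → no gain ✓.
5 of the 6 constraints hold; not an equilibrium.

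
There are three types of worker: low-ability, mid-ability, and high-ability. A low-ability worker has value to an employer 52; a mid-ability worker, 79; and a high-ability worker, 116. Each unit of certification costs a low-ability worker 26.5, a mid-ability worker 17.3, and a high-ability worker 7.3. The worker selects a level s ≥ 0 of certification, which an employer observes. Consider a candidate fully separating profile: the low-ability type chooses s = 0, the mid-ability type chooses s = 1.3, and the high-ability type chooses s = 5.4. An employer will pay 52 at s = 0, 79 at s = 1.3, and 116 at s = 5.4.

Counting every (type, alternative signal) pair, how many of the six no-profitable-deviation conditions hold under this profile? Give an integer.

6

Low-ability (own payoff 52): to s=1.3 gives 79 − 26.5×1.3 = 44.55 → no gain ✓; to s=5.4 gives 116 − 26.5×5.4 = -27.1 → no gain ✓.
High-ability (own payoff 116 − 7.3×5.4 = 76.58): to s=0 gives 52 → no gain ✓; to s=1.3 gives 79 − 7.3×1.3 = 69.51 → no gain ✓.
Mid-ability (own payoff 79 − 17.3×1.3 = 56.51): to s=0 gives 52 → no gain ✓; to s=5.4 gives 116 − 17.3×5.4 = 22.58 → no gain ✓.
6 of the 6 constraints hold; this profile is a separating equilibrium.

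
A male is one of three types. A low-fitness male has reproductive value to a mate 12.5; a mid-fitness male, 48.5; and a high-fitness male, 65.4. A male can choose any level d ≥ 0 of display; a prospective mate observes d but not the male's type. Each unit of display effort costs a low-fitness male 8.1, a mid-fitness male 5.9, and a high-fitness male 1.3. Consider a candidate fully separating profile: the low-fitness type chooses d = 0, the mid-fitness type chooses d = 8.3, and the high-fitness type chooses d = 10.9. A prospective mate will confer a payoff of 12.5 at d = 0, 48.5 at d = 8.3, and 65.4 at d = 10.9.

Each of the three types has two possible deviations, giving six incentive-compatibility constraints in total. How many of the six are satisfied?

4

Low-fitness (own payoff 12.5): to d=8.3 gives 48.5 − 8.1×8.3 = -18.73 → no gain ✓; to d=10.9 gives 65.4 − 8.1×10.9 = -22.89 → no gain ✓.
Mid-fitness (own payoff 48.5 − 5.9×8.3 = -0.47): to d=0 gives 12.5 → profitable ✗; to d=10.9 gives 65.4 − 5.9×10.9 = 1.09 → profitable ✗.
High-fitness (own payoff 65.4 − 1.3×10.9 = 51.23): to d=0 gives 12.5 → no gain ✓; to d=8.3 gives 48.5 − 1.3×8.3 = 37.71 → no gain ✓.
4 of the 6 constraints hold; not an equilibrium.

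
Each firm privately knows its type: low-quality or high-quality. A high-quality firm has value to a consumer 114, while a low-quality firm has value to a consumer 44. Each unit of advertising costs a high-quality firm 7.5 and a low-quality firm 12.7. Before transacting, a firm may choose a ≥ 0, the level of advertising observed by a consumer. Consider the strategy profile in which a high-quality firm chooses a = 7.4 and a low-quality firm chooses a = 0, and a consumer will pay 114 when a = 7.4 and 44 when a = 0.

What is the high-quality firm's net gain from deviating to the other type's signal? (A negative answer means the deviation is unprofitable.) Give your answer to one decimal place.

Playing a = 7.4 the high-quality firm receives 114 − 7.5 × 7.4 = 58.5.
Deviating to a = 0 yields 44 instead.
Gain from deviating: 44 − 58.5 = -14.5.
The gain is negative, so the high-quality type's incentive-compatibility constraint is satisfied.

-14.5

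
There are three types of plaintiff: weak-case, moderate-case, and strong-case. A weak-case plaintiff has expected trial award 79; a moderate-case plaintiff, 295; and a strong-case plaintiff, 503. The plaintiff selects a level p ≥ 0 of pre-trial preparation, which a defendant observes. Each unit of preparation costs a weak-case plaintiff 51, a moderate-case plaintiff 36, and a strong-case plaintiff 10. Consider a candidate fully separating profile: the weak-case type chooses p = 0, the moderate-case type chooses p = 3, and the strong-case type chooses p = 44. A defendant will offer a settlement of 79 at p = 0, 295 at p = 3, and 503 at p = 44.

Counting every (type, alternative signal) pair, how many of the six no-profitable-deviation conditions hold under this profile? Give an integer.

3

Strong-case (own payoff 503 − 10×44 = 63): to p=0 gives 79 → profitable ✗; to p=3 gives 295 − 10×3 = 265 → profitable ✗.
Moderate-case (own payoff 295 − 36×3 = 187): to p=0 gives 79 → no gain ✓; to p=44 gives 503 − 36×44 = -1081 → no gain ✓.
Weak-case (own payoff 79): to p=3 gives 295 − 51×3 = 142 → profitable ✗; to p=44 gives 503 − 51×44 = -1741 → no gain ✓.
3 of the 6 constraints hold; not an equilibrium.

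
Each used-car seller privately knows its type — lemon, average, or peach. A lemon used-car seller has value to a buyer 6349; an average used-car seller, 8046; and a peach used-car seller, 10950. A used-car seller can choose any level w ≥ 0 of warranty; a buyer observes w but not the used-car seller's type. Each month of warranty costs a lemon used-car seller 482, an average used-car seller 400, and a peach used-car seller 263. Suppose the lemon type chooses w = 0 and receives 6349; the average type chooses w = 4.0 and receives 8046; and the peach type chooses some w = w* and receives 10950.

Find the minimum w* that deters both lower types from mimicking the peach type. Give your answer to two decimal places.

Lemon type (on-path payoff 6349) won't mimic when 6349 ≥ 10950 − 482·w*, i.e. w* ≥ 9.55.
Average type (on-path payoff 8046 − 400×4.0 = 6446) won't mimic when 6446 ≥ 10950 − 400·w*, i.e. w* ≥ 11.26.
Both must hold, so w* = max(9.55, 11.26) = 11.26. The average type's constraint binds.

11.26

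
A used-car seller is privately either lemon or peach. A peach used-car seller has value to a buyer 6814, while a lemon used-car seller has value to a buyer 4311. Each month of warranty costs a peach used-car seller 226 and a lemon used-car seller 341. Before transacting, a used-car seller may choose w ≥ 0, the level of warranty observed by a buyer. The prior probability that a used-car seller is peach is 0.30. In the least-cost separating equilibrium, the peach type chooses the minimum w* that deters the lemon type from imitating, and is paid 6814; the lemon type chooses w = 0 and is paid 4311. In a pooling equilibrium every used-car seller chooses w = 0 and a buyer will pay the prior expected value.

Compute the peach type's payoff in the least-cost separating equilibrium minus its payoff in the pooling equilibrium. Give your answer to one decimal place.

Least-cost separating signal: w* solves 4311 = 6814 − 341·w*, so w* = (6814 − 4311)/341 ≈ 7.3402.
Peach type's separating payoff: 6814 − 226 × w* = 6814 − 226 × (6814 − 4311)/341 = 6814 − 565678/341 ≈ 5155.120.
Pooling payoff: 0.30 × 6814 + 0.70 × 4311 = 5061.9.
Difference: 5155.120 − 5061.9 = 93.22, i.e. 93.2 to one decimal place.
The peach type prefers to separate.

93.2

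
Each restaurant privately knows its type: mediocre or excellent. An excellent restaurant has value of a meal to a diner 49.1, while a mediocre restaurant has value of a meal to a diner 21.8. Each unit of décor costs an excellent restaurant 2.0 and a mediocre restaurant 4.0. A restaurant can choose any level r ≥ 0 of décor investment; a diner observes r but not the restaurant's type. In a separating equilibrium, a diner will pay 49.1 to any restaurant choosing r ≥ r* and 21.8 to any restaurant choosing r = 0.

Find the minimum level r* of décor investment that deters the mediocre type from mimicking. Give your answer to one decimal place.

A mediocre restaurant choosing r = 0 receives 21.8.
Imitating at r* instead would pay 49.1 at cost 4.0·r*, netting 49.1 − 4.0·r*.
Indifference: 21.8 = 49.1 − 4.0·r*, so r* = (49.1 − 21.8) / 4.0 ≈ 6.8.
At r* the mediocre type's incentive constraint just binds; the excellent type strictly prefers r* since its per-unit cost is lower.

6.8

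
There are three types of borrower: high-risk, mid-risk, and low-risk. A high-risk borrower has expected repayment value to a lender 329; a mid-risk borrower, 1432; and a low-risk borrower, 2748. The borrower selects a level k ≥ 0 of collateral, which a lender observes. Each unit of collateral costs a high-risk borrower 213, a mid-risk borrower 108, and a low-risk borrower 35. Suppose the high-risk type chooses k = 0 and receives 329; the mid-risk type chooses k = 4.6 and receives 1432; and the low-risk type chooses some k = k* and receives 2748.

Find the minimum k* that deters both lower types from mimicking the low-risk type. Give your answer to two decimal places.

16.79

High-risk type (on-path payoff 329) won't mimic when 329 ≥ 2748 − 213·k*, i.e. k* ≥ 11.36.
Mid-risk type (on-path payoff 1432 − 108×4.6 = 935.2) won't mimic when 935.2 ≥ 2748 − 108·k*, i.e. k* ≥ 16.79.
Both must hold, so k* = max(11.36, 16.79) = 16.79. The mid-risk type's constraint binds.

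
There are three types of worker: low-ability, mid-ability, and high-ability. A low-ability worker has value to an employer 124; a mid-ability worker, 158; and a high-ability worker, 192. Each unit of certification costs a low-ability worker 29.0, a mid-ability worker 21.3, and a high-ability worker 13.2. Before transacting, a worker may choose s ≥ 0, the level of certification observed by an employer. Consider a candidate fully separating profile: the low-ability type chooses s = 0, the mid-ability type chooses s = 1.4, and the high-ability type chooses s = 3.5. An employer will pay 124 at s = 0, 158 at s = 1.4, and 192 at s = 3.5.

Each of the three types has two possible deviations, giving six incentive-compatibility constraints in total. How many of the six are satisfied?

High-ability (own payoff 192 − 13.2×3.5 = 145.8): to s=0 gives 124 → no gain ✓; to s=1.4 gives 158 − 13.2×1.4 = 139.52 → no gain ✓.
Mid-ability (own payoff 158 − 21.3×1.4 = 128.18): to s=0 gives 124 → no gain ✓; to s=3.5 gives 192 − 21.3×3.5 = 117.45 → no gain ✓.
Low-ability (own payoff 124): to s=1.4 gives 158 − 29.0×1.4 = 117.4 → no gain ✓; to s=3.5 gives 192 − 29.0×3.5 = 90.5 → no gain ✓.
6 of the 6 constraints hold; this profile is a separating equilibrium.

6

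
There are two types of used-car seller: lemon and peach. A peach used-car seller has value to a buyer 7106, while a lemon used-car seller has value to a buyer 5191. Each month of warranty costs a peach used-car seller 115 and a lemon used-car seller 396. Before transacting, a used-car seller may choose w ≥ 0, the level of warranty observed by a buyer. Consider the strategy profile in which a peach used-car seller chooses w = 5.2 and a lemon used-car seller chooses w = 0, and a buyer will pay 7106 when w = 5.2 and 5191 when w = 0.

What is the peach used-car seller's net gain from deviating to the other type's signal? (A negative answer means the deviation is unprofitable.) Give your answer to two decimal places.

-1317.00

Playing w = 5.2 the peach used-car seller receives 7106 − 115 × 5.2 = 6508.
Deviating to w = 0 yields 5191 instead.
Gain from deviating: 5191 − 6508 = -1317.00.
The gain is negative, so the peach type's incentive-compatibility constraint is satisfied.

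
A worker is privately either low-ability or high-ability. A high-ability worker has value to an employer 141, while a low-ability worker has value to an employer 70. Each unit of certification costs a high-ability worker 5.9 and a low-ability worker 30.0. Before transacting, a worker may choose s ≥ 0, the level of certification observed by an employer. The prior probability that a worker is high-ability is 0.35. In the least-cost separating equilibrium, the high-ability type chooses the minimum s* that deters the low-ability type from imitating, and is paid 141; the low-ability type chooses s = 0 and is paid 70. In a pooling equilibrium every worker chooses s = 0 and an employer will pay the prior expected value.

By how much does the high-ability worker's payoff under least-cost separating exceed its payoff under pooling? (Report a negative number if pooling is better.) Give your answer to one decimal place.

32.2

Least-cost separating signal: s* solves 70 = 141 − 30.0·s*, so s* = (141 − 70)/30.0 ≈ 2.3667.
High-ability type's separating payoff: 141 − 5.9 × s* = 141 − 5.9 × (141 − 70)/30.0 = 141 − 418.9/30.0 ≈ 127.037.
Pooling payoff: 0.35 × 141 + 0.65 × 70 = 94.85.
Difference: 127.037 − 94.85 = 32.187, i.e. 32.2 to one decimal place.
The high-ability type prefers to separate.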